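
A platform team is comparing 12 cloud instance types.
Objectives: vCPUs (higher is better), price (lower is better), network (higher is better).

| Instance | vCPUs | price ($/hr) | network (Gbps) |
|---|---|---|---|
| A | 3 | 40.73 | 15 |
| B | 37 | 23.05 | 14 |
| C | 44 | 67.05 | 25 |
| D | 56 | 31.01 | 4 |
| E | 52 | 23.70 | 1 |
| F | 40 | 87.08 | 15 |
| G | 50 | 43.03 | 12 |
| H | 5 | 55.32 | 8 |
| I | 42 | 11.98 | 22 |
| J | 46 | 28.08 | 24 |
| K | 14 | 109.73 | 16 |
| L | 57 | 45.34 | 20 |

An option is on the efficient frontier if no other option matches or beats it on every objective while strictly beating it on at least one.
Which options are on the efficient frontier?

A: dominated by I (vCPUs 42≥3, price 11.98≤40.73, network 22≥15).
B: dominated by I (vCPUs 42≥37, price 11.98≤23.05, network 22≥14).
C: not dominated (best network).
D: not dominated.
E: not dominated.
F: dominated by C (vCPUs 44≥40, price 67.05≤87.08, network 25≥15).
G: not dominated.
H: dominated by B (vCPUs 37≥5, price 23.05≤55.32, network 14≥8).
I: not dominated (best price).
J: not dominated.
K: dominated by C (vCPUs 44≥14, price 67.05≤109.73, network 25≥16).
L: not dominated (best vCPUs).

C, D, E, G, I, J, L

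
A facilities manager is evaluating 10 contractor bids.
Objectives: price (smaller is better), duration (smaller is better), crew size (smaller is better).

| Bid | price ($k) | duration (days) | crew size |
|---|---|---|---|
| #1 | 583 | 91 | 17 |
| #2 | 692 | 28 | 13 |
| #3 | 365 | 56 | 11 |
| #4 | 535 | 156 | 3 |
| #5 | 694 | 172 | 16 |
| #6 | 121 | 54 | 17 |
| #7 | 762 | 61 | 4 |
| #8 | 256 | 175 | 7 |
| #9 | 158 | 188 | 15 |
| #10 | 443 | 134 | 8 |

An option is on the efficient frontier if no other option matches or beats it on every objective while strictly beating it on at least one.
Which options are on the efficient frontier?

#2, #3, #4, #6, #7, #8, #9, #10

#1: dominated by #3 (price 365≤583, duration 56≤91, crew size 11≤17).
#2: not dominated (best duration).
#3: not dominated.
#4: not dominated (best crew size).
#5: dominated by #2 (price 692≤694, duration 28≤172, crew size 13≤16).
#6: not dominated (best price).
#7: not dominated.
#8: not dominated.
#9: not dominated.
#10: not dominated.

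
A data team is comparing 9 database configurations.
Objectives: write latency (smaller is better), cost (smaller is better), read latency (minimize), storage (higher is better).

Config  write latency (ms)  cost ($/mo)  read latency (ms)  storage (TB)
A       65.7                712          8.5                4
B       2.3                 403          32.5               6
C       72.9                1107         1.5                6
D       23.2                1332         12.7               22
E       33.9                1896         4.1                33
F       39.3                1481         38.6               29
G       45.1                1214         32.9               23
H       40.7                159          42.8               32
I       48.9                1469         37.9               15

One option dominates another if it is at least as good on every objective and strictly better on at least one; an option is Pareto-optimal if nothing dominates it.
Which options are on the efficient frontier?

A, B, C, D, E, F, G, H

A: not dominated.
B: not dominated (best write latency).
C: not dominated (best read latency).
D: not dominated.
E: not dominated (best storage).
F: not dominated.
G: not dominated.
H: not dominated (best cost).
I: dominated by D (write latency 23.2≤48.9, cost 1332≤1469, read latency 12.7≤37.9, storage 22≥15).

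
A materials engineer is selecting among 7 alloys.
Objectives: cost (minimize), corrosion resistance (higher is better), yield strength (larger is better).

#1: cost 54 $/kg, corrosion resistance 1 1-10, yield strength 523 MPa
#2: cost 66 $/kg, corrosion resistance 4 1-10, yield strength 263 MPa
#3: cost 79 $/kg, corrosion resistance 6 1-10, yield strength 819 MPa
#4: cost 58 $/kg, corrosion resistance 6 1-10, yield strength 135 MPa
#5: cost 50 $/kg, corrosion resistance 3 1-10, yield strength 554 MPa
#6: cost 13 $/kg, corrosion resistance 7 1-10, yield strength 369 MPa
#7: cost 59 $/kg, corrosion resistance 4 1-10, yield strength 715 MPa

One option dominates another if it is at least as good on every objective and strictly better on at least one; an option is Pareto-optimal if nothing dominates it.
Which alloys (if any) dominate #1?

#5

#5: cost 50≤54, corrosion resistance 3≥1, yield strength 554≥523 — dominates #1.
Others (#2, #3, #4, #6, #7) are each worse than #1 on at least one objective.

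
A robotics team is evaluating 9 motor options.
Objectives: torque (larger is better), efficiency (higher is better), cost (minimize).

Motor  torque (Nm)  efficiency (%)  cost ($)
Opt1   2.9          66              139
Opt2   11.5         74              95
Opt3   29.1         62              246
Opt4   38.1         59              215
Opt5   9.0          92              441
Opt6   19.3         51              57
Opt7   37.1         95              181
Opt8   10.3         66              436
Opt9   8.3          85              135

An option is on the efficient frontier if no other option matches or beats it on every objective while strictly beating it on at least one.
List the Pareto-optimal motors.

Opt1: dominated by Opt2 (torque 11.5≥2.9, efficiency 74≥66, cost 95≤139).
Opt2: not dominated.
Opt3: dominated by Opt7 (torque 37.1≥29.1, efficiency 95≥62, cost 181≤246).
Opt4: not dominated (best torque).
Opt5: dominated by Opt7 (torque 37.1≥9.0, efficiency 95≥92, cost 181≤441).
Opt6: not dominated (best cost).
Opt7: not dominated (best efficiency).
Opt8: dominated by Opt2 (torque 11.5≥10.3, efficiency 74≥66, cost 95≤436).
Opt9: not dominated.

Opt2, Opt4, Opt6, Opt7, Opt9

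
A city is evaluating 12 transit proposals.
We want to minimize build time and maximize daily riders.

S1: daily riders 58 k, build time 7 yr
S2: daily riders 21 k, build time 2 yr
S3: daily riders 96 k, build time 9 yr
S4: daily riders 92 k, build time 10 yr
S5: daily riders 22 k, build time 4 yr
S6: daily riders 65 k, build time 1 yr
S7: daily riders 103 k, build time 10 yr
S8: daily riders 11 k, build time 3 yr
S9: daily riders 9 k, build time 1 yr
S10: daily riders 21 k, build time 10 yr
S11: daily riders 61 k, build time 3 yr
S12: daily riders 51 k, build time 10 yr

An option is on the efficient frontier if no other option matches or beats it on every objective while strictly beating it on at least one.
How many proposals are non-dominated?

S1: dominated by S6 (daily riders 65≥58, build time 1≤7).
S2: dominated by S6 (daily riders 65≥21, build time 1≤2).
S3: not dominated.
S4: dominated by S3 (daily riders 96≥92, build time 9≤10).
S5: dominated by S6 (daily riders 65≥22, build time 1≤4).
S6: not dominated.
S7: not dominated (best daily riders).
S8: dominated by S2 (daily riders 21≥11, build time 2≤3).
S9: dominated by S6 (daily riders 65≥9, build time 1≤1).
S10: dominated by S1 (daily riders 58≥21, build time 7≤10).
S11: dominated by S6 (daily riders 65≥61, build time 1≤3).
S12: dominated by S1 (daily riders 58≥51, build time 7≤10).
Pareto-optimal: S3, S6, S7 → 3.

3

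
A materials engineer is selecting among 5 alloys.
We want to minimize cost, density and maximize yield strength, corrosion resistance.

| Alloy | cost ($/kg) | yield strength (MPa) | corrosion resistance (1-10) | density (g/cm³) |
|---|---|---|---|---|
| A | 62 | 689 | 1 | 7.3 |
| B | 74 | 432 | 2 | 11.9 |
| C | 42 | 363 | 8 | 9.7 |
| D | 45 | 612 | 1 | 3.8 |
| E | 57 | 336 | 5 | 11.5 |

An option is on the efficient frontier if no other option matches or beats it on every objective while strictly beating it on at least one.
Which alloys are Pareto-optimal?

A, B, C, D

A: not dominated (best yield strength).
B: not dominated.
C: not dominated (best cost).
D: not dominated (best density).
E: dominated by C (cost 42≤57, yield strength 363≥336, corrosion resistance 8≥5, density 9.7≤11.5).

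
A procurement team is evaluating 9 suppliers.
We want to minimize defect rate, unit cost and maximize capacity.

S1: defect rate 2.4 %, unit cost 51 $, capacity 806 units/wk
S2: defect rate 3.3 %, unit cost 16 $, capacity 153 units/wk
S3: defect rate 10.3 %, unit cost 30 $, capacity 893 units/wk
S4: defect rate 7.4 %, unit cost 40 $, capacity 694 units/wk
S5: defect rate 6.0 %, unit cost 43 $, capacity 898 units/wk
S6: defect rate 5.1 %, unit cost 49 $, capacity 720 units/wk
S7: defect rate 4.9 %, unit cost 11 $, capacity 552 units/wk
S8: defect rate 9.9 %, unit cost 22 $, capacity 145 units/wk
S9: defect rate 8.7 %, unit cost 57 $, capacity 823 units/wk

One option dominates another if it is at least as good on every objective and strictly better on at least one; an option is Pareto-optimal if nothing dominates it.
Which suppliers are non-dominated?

S1, S2, S3, S4, S5, S6, S7

S1: not dominated (best defect rate).
S2: not dominated.
S3: not dominated.
S4: not dominated.
S5: not dominated (best capacity).
S6: not dominated.
S7: not dominated (best unit cost).
S8: dominated by S2 (defect rate 3.3≤9.9, unit cost 16≤22, capacity 153≥145).
S9: dominated by S5 (defect rate 6.0≤8.7, unit cost 43≤57, capacity 898≥823).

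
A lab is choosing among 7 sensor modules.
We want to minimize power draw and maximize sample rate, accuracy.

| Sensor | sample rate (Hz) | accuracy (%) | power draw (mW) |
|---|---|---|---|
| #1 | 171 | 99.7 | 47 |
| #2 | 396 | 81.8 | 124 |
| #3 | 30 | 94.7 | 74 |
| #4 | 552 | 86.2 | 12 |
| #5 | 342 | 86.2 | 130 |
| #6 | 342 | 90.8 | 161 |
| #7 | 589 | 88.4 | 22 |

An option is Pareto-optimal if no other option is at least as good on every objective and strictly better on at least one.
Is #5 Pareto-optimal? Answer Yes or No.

#4 vs #5: sample rate 552≥342, accuracy 86.2≥86.2, power draw 12≤130 — #4 is at least as good on every objective and strictly better on at least one, so #4 dominates #5.

No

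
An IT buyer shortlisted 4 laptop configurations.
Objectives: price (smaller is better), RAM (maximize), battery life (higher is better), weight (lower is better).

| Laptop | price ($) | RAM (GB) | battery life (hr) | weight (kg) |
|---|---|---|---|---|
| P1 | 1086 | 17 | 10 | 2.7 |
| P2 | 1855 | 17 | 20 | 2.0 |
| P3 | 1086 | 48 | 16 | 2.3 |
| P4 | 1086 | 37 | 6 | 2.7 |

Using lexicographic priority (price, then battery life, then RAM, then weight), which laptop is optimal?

P3

First minimize price: best is 1086, kept {P1, P3, P4}.
Then maximize battery life: best is 16, kept {P3}.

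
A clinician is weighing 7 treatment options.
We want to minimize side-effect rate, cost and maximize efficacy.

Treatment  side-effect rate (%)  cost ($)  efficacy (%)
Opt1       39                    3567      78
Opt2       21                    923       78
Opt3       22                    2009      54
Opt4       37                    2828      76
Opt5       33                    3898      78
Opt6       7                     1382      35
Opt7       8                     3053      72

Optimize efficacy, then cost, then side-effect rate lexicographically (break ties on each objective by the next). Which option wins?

Opt2

First maximize efficacy: best is 78, kept {Opt1, Opt2, Opt5}.
Then minimize cost: best is 923, kept {Opt2}.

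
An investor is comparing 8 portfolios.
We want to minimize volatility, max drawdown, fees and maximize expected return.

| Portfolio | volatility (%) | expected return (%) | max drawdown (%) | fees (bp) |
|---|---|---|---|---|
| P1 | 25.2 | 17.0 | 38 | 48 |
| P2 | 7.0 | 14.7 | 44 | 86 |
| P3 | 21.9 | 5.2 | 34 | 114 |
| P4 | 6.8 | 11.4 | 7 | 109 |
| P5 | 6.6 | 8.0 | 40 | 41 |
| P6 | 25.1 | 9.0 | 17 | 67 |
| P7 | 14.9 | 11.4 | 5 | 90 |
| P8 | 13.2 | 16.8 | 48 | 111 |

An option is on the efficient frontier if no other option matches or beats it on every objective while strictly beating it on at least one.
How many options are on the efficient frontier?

P1: not dominated (best expected return).
P2: not dominated.
P3: dominated by P4 (volatility 6.8≤21.9, expected return 11.4≥5.2, max drawdown 7≤34, fees 109≤114).
P4: not dominated.
P5: not dominated (best volatility).
P6: not dominated.
P7: not dominated (best max drawdown).
P8: not dominated.
Pareto-optimal: P1, P2, P4, P5, P6, P7, P8 → 7.

7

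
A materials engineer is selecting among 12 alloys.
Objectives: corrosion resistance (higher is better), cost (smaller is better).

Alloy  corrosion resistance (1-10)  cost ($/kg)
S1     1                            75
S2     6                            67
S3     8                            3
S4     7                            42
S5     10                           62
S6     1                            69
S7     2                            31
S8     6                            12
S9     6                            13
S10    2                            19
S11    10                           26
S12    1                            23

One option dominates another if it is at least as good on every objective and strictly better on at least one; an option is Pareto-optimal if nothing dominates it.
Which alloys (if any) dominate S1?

S2: corrosion resistance 6≥1, cost 67≤75 — dominates S1.
S3: corrosion resistance 8≥1, cost 3≤75 — dominates S1.
S4: corrosion resistance 7≥1, cost 42≤75 — dominates S1.
S5: corrosion resistance 10≥1, cost 62≤75 — dominates S1.
S6: corrosion resistance 1≥1, cost 69≤75 — dominates S1.
S7: corrosion resistance 2≥1, cost 31≤75 — dominates S1.
S8: corrosion resistance 6≥1, cost 12≤75 — dominates S1.
S9: corrosion resistance 6≥1, cost 13≤75 — dominates S1.
S10: corrosion resistance 2≥1, cost 19≤75 — dominates S1.
S11: corrosion resistance 10≥1, cost 26≤75 — dominates S1.
S12: corrosion resistance 1≥1, cost 23≤75 — dominates S1.

S2, S3, S4, S5, S6, S7, S8, S9, S10, S11, S12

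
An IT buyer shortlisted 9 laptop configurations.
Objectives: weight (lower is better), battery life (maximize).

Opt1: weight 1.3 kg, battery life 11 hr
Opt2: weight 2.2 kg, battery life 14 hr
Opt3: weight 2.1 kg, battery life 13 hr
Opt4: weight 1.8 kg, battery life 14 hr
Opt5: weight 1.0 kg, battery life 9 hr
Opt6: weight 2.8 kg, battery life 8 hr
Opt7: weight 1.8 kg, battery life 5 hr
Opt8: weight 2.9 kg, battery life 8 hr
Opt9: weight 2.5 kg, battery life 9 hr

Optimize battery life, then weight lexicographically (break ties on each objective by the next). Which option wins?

Opt4

First maximize battery life: best is 14, kept {Opt2, Opt4}.
Then minimize weight: best is 1.8, kept {Opt4}.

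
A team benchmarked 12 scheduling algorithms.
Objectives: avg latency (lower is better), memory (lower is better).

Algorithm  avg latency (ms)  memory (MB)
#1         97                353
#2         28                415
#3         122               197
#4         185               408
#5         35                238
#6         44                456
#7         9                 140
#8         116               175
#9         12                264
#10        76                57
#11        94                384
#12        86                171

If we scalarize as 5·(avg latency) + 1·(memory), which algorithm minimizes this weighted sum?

#1: 5·97 + 1·353 = 838
#2: 5·28 + 1·415 = 555
#3: 5·122 + 1·197 = 807
#4: 5·185 + 1·408 = 1333
#5: 5·35 + 1·238 = 413
#6: 5·44 + 1·456 = 676
#7: 5·9 + 1·140 = 185
#8: 5·116 + 1·175 = 755
#9: 5·12 + 1·264 = 324
#10: 5·76 + 1·57 = 437
#11: 5·94 + 1·384 = 854
#12: 5·86 + 1·171 = 601
Lowest: #7 at 185.

#7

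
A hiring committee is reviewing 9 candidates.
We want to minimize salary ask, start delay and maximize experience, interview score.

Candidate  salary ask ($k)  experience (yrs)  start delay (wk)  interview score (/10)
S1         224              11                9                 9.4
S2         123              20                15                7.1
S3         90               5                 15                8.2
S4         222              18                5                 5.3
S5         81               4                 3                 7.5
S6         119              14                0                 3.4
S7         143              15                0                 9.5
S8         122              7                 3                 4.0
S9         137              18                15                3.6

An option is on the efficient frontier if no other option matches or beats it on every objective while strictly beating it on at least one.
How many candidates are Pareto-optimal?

S1: dominated by S7 (salary ask 143≤224, experience 15≥11, start delay 0≤9, interview score 9.5≥9.4).
S2: not dominated (best experience).
S3: not dominated.
S4: not dominated.
S5: not dominated (best salary ask).
S6: not dominated.
S7: not dominated (best interview score).
S8: not dominated.
S9: dominated by S2 (salary ask 123≤137, experience 20≥18, start delay 15≤15, interview score 7.1≥3.6).
Pareto-optimal: S2, S3, S4, S5, S6, S7, S8 → 7.

7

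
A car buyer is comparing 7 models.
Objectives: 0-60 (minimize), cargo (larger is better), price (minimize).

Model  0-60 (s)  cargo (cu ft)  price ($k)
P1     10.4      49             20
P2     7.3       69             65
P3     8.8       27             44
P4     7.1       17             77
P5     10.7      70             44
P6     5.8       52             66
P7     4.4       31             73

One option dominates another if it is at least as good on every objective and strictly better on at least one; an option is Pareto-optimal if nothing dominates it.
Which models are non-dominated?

P1, P2, P3, P5, P6, P7

P1: not dominated (best price).
P2: not dominated.
P3: not dominated.
P4: dominated by P6 (0-60 5.8≤7.1, cargo 52≥17, price 66≤77).
P5: not dominated (best cargo).
P6: not dominated.
P7: not dominated (best 0-60).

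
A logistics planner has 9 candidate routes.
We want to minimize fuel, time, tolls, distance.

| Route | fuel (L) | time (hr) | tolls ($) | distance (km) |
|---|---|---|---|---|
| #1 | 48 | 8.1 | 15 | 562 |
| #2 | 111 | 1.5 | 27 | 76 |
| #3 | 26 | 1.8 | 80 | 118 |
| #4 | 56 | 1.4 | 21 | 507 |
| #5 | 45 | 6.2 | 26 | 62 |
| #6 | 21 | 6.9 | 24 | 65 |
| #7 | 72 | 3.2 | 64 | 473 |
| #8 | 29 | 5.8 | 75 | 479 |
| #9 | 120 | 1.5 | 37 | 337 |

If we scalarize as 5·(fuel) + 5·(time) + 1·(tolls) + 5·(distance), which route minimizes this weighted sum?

#1: 5·48 + 5·8.1 + 1·15 + 5·562 = 3105.5
#2: 5·111 + 5·1.5 + 1·27 + 5·76 = 969.5
#3: 5·26 + 5·1.8 + 1·80 + 5·118 = 809.0
#4: 5·56 + 5·1.4 + 1·21 + 5·507 = 2843.0
#5: 5·45 + 5·6.2 + 1·26 + 5·62 = 592.0
#6: 5·21 + 5·6.9 + 1·24 + 5·65 = 488.5
#7: 5·72 + 5·3.2 + 1·64 + 5·473 = 2805.0
#8: 5·29 + 5·5.8 + 1·75 + 5·479 = 2644.0
#9: 5·120 + 5·1.5 + 1·37 + 5·337 = 2329.5
Lowest: #6 at 488.5.

#6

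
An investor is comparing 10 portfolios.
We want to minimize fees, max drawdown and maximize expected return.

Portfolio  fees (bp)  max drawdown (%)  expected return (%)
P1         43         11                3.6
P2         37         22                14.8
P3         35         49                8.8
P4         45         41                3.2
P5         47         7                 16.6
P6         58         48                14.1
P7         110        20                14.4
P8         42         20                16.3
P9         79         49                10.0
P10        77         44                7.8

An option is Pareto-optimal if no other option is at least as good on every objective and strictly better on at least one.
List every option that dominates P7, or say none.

P5, P8

P5: fees 47≤110, max drawdown 7≤20, expected return 16.6≥14.4 — dominates P7.
P8: fees 42≤110, max drawdown 20≤20, expected return 16.3≥14.4 — dominates P7.
Others (P1, P2, P3, P4, P6, P9, P10) are each worse than P7 on at least one objective.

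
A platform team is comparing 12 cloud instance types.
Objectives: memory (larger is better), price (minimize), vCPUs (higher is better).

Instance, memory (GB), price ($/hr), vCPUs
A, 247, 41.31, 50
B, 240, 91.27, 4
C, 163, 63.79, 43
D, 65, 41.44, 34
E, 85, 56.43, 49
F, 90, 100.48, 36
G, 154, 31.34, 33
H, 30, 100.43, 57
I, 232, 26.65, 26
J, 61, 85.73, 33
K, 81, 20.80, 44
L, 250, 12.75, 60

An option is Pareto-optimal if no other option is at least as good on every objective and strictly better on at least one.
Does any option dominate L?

No

A: worse on memory (247 vs 250).
B: worse on memory (240 vs 250).
C: worse on memory (163 vs 250).
D: worse on memory (65 vs 250).
E: worse on memory (85 vs 250).
F: worse on memory (90 vs 250).
G: worse on memory (154 vs 250).
H: worse on memory (30 vs 250).
I: worse on memory (232 vs 250).
J: worse on memory (61 vs 250).
K: worse on memory (81 vs 250).
No option is at least as good as L on every objective and strictly better on one.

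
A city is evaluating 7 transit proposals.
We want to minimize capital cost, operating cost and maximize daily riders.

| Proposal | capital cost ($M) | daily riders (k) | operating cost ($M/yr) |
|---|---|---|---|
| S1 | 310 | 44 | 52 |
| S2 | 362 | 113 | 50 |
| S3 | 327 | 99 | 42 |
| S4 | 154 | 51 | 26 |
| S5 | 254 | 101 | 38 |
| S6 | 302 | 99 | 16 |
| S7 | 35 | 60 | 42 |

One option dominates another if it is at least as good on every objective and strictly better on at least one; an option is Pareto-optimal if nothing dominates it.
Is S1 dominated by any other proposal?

S4 vs S1: capital cost 154≤310, daily riders 51≥44, operating cost 26≤52 — S4 is at least as good on every objective and strictly better on at least one, so S4 dominates S1.

Yes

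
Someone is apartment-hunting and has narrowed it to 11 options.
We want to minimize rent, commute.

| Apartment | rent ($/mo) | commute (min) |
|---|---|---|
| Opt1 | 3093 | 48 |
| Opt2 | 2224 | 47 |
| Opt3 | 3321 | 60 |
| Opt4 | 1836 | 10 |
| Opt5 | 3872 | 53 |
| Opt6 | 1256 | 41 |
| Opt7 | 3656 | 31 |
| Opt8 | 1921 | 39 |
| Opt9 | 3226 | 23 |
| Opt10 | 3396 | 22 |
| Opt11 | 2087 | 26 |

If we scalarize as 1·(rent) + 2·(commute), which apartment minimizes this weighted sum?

Opt1: 1·3093 + 2·48 = 3189
Opt2: 1·2224 + 2·47 = 2318
Opt3: 1·3321 + 2·60 = 3441
Opt4: 1·1836 + 2·10 = 1856
Opt5: 1·3872 + 2·53 = 3978
Opt6: 1·1256 + 2·41 = 1338
Opt7: 1·3656 + 2·31 = 3718
Opt8: 1·1921 + 2·39 = 1999
Opt9: 1·3226 + 2·23 = 3272
Opt10: 1·3396 + 2·22 = 3440
Opt11: 1·2087 + 2·26 = 2139
Lowest: Opt6 at 1338.

Opt6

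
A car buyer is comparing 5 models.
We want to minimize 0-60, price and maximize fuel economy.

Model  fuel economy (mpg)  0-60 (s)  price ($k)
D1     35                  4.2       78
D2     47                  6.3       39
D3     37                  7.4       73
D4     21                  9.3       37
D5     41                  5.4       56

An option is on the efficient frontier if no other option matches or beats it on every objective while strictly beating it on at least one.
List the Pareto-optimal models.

D1, D2, D4, D5

D1: not dominated (best 0-60).
D2: not dominated (best fuel economy).
D3: dominated by D2 (fuel economy 47≥37, 0-60 6.3≤7.4, price 39≤73).
D4: not dominated (best price).
D5: not dominated.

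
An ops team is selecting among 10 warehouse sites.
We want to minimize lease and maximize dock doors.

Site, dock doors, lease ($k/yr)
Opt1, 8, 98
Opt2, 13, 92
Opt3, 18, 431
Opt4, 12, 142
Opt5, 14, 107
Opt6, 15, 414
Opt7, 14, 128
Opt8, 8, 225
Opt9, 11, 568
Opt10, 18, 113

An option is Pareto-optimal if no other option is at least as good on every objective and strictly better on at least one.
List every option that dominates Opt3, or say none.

Opt10

Opt10: dock doors 18≥18, lease 113≤431 — dominates Opt3.
Others (Opt1, Opt2, Opt4, Opt5, Opt6, Opt7, Opt8, Opt9) are each worse than Opt3 on at least one objective.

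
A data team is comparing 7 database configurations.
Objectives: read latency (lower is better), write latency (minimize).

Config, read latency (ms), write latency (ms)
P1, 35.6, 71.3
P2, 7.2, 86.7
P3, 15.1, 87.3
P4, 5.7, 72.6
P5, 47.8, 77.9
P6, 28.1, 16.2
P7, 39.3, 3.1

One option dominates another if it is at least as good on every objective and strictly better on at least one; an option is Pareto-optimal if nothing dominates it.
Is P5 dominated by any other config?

Yes

P1 vs P5: read latency 35.6≤47.8, write latency 71.3≤77.9 — P1 is at least as good on every objective and strictly better on at least one, so P1 dominates P5.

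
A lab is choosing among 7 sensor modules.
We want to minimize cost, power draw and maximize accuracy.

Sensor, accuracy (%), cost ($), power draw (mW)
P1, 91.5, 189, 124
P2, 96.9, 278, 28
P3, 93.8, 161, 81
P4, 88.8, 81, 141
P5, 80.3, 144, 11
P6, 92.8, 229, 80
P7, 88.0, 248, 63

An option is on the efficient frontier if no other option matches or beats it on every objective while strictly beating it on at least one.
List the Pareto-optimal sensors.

P2, P3, P4, P5, P6, P7

P1: dominated by P3 (accuracy 93.8≥91.5, cost 161≤189, power draw 81≤124).
P2: not dominated (best accuracy).
P3: not dominated.
P4: not dominated (best cost).
P5: not dominated (best power draw).
P6: not dominated.
P7: not dominated.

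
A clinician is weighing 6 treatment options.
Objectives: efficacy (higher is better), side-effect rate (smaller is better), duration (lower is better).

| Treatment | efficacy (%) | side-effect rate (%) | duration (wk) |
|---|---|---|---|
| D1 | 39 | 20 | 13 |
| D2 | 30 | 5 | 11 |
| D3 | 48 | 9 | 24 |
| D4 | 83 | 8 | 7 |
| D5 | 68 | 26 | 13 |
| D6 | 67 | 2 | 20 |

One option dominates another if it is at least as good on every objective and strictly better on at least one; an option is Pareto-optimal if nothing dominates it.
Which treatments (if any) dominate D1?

D4: efficacy 83≥39, side-effect rate 8≤20, duration 7≤13 — dominates D1.
Others (D2, D3, D5, D6) are each worse than D1 on at least one objective.

D4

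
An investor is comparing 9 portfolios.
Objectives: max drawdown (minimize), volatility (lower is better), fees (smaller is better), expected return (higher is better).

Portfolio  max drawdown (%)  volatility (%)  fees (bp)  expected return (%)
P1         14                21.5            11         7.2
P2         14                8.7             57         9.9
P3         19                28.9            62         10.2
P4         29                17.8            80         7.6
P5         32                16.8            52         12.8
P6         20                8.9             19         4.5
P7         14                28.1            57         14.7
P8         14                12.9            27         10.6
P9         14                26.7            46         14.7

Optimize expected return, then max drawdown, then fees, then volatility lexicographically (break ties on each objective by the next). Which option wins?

First maximize expected return: best is 14.7, kept {P7, P9}.
Then minimize max drawdown: best is 14, kept {P7, P9}.
Then minimize fees: best is 46, kept {P9}.

P9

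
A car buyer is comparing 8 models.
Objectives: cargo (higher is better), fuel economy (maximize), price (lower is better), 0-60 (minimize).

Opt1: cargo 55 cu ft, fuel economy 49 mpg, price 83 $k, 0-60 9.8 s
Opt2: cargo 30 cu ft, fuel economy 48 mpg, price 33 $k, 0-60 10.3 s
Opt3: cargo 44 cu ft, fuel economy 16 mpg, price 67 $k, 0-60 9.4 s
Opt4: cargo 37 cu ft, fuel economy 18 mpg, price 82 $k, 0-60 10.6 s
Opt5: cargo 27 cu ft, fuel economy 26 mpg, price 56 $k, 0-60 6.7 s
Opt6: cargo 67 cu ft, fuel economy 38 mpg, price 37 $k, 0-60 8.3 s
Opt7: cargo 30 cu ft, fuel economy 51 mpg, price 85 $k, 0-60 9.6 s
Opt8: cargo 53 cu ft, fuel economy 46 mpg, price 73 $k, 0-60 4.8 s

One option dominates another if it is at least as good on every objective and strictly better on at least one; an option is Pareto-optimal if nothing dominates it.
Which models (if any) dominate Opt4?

Opt6, Opt8

Opt6: cargo 67≥37, fuel economy 38≥18, price 37≤82, 0-60 8.3≤10.6 — dominates Opt4.
Opt8: cargo 53≥37, fuel economy 46≥18, price 73≤82, 0-60 4.8≤10.6 — dominates Opt4.
Others (Opt1, Opt2, Opt3, Opt5, Opt7) are each worse than Opt4 on at least one objective.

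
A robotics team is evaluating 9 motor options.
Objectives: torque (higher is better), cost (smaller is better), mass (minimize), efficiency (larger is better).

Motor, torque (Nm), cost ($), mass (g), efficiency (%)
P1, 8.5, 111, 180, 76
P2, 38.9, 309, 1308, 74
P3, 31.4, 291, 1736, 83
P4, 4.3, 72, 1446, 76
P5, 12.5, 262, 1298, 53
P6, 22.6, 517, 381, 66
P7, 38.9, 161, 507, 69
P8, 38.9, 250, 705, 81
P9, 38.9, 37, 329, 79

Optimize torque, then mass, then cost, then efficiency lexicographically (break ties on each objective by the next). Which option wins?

First maximize torque: best is 38.9, kept {P2, P7, P8, P9}.
Then minimize mass: best is 329, kept {P9}.

P9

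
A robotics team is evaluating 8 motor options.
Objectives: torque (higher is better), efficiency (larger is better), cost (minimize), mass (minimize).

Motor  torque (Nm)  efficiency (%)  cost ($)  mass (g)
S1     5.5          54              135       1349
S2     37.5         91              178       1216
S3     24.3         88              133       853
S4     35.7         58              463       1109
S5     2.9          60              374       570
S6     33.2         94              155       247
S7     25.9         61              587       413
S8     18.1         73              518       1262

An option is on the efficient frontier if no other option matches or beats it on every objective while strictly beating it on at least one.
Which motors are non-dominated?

S1: dominated by S3 (torque 24.3≥5.5, efficiency 88≥54, cost 133≤135, mass 853≤1349).
S2: not dominated (best torque).
S3: not dominated (best cost).
S4: not dominated.
S5: dominated by S6 (torque 33.2≥2.9, efficiency 94≥60, cost 155≤374, mass 247≤570).
S6: not dominated (best efficiency).
S7: dominated by S6 (torque 33.2≥25.9, efficiency 94≥61, cost 155≤587, mass 247≤413).
S8: dominated by S2 (torque 37.5≥18.1, efficiency 91≥73, cost 178≤518, mass 1216≤1262).

S2, S3, S4, S6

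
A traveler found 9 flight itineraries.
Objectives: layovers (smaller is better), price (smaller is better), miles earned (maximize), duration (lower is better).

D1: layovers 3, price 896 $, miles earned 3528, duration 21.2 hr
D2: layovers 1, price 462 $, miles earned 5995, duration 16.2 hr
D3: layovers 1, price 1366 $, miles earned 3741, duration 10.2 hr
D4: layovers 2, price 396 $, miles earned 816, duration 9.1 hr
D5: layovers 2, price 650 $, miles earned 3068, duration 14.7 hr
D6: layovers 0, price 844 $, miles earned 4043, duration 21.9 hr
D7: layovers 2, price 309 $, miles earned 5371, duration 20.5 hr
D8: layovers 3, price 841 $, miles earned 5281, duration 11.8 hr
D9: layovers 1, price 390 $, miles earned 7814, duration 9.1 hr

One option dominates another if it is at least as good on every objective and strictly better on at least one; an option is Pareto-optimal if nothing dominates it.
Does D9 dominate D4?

Yes

D9 vs D4: layovers 1≤2, price 390≤396, miles earned 7814≥816, duration 9.1≤9.1 — D9 is at least as good on every objective with at least one strict improvement.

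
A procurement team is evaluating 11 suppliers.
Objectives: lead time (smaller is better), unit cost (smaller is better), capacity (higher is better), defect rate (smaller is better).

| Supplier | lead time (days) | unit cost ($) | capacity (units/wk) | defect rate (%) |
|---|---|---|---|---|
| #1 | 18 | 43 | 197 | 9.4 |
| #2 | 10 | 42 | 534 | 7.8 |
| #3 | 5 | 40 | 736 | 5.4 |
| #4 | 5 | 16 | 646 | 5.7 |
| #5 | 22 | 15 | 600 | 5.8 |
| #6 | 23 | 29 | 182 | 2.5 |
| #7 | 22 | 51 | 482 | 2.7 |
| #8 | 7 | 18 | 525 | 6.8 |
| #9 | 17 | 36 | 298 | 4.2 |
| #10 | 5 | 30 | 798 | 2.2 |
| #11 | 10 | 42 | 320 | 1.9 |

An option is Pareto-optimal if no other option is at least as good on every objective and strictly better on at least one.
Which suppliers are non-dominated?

#1: dominated by #2 (lead time 10≤18, unit cost 42≤43, capacity 534≥197, defect rate 7.8≤9.4).
#2: dominated by #3 (lead time 5≤10, unit cost 40≤42, capacity 736≥534, defect rate 5.4≤7.8).
#3: dominated by #10 (lead time 5≤5, unit cost 30≤40, capacity 798≥736, defect rate 2.2≤5.4).
#4: not dominated.
#5: not dominated (best unit cost).
#6: not dominated.
#7: dominated by #10 (lead time 5≤22, unit cost 30≤51, capacity 798≥482, defect rate 2.2≤2.7).
#8: dominated by #4 (lead time 5≤7, unit cost 16≤18, capacity 646≥525, defect rate 5.7≤6.8).
#9: dominated by #10 (lead time 5≤17, unit cost 30≤36, capacity 798≥298, defect rate 2.2≤4.2).
#10: not dominated (best capacity).
#11: not dominated (best defect rate).

#4, #5, #6, #10, #11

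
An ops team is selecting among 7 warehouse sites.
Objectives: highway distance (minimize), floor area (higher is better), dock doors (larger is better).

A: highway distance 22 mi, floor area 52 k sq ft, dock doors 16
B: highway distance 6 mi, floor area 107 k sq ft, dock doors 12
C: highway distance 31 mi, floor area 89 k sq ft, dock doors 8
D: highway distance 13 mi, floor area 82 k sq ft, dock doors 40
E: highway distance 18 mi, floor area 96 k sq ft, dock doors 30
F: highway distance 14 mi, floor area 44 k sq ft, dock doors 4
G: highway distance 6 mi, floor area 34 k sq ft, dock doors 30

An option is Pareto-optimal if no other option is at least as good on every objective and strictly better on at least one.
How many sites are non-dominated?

4

A: dominated by D (highway distance 13≤22, floor area 82≥52, dock doors 40≥16).
B: not dominated (best floor area).
C: dominated by B (highway distance 6≤31, floor area 107≥89, dock doors 12≥8).
D: not dominated (best dock doors).
E: not dominated.
F: dominated by B (highway distance 6≤14, floor area 107≥44, dock doors 12≥4).
G: not dominated.
Pareto-optimal: B, D, E, G → 4.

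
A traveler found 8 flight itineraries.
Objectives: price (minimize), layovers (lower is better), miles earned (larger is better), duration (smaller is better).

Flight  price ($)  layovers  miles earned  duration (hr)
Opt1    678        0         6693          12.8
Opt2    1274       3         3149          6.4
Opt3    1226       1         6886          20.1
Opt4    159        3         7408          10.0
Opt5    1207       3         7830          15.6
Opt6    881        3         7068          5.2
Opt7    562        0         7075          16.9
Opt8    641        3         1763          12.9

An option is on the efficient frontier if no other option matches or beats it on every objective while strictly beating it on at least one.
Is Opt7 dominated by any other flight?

No

Opt1: worse on price (678 vs 562).
Opt2: worse on price (1274 vs 562).
Opt3: worse on price (1226 vs 562).
Opt4: worse on layovers (3 vs 0).
Opt5: worse on price (1207 vs 562).
Opt6: worse on price (881 vs 562).
Opt8: worse on price (641 vs 562).
No option is at least as good as Opt7 on every objective and strictly better on one.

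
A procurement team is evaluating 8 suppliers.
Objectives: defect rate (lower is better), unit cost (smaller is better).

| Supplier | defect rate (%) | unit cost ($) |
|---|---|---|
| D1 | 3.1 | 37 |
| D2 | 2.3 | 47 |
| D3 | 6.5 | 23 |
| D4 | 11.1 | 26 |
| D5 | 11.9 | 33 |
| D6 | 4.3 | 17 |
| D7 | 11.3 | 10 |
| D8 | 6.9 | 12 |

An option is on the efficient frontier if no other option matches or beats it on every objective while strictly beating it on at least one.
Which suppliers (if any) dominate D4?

D3, D6, D8

D3: defect rate 6.5≤11.1, unit cost 23≤26 — dominates D4.
D6: defect rate 4.3≤11.1, unit cost 17≤26 — dominates D4.
D8: defect rate 6.9≤11.1, unit cost 12≤26 — dominates D4.
Others (D1, D2, D5, D7) are each worse than D4 on at least one objective.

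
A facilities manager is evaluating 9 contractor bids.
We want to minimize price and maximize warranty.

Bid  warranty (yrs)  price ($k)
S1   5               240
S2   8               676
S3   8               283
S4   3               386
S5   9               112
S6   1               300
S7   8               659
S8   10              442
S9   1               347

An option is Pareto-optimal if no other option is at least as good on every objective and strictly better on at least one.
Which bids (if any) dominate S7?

S3, S5, S8

S3: warranty 8≥8, price 283≤659 — dominates S7.
S5: warranty 9≥8, price 112≤659 — dominates S7.
S8: warranty 10≥8, price 442≤659 — dominates S7.
Others (S1, S2, S4, S6, S9) are each worse than S7 on at least one objective.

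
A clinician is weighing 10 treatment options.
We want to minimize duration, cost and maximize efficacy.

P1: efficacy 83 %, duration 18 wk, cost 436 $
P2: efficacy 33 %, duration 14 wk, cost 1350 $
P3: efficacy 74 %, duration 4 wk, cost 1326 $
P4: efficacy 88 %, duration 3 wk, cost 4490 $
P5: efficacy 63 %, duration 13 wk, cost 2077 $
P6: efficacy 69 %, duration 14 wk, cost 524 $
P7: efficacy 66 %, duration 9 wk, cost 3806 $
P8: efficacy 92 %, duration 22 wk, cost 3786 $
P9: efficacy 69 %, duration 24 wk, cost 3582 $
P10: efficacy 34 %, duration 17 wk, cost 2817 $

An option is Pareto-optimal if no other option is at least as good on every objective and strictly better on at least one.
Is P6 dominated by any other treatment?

P1: worse on duration (18 vs 14).
P2: worse on efficacy (33 vs 69).
P3: worse on cost (1326 vs 524).
P4: worse on cost (4490 vs 524).
P5: worse on efficacy (63 vs 69).
P7: worse on efficacy (66 vs 69).
P8: worse on duration (22 vs 14).
P9: worse on duration (24 vs 14).
P10: worse on efficacy (34 vs 69).
No option is at least as good as P6 on every objective and strictly better on one.

No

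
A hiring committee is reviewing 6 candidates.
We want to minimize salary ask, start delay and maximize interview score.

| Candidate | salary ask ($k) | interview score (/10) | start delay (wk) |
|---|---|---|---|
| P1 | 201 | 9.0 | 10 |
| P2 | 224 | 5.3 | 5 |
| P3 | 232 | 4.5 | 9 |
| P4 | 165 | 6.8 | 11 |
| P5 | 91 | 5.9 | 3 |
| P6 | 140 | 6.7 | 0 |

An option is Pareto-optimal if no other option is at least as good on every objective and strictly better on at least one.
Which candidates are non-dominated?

P1: not dominated (best interview score).
P2: dominated by P5 (salary ask 91≤224, interview score 5.9≥5.3, start delay 3≤5).
P3: dominated by P2 (salary ask 224≤232, interview score 5.3≥4.5, start delay 5≤9).
P4: not dominated.
P5: not dominated (best salary ask).
P6: not dominated (best start delay).

P1, P4, P5, P6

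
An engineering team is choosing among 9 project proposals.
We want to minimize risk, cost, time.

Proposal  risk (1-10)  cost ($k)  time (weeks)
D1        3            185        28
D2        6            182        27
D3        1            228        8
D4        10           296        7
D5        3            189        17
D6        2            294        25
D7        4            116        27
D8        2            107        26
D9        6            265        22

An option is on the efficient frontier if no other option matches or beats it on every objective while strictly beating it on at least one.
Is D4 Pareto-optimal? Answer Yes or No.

Yes

D1: worse on time (28 vs 7).
D2: worse on time (27 vs 7).
D3: worse on time (8 vs 7).
D5: worse on time (17 vs 7).
D6: worse on time (25 vs 7).
D7: worse on time (27 vs 7).
D8: worse on time (26 vs 7).
D9: worse on time (22 vs 7).
No option is at least as good as D4 on every objective and strictly better on one.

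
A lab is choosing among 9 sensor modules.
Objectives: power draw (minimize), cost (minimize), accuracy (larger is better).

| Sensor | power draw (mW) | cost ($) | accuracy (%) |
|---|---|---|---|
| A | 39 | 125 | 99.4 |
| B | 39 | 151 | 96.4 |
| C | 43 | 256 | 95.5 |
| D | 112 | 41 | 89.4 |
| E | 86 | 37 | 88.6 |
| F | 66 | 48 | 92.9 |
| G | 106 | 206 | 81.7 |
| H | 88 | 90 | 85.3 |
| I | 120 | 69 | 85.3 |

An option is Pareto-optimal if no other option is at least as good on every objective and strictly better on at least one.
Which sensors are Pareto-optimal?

A: not dominated (best accuracy).
B: dominated by A (power draw 39≤39, cost 125≤151, accuracy 99.4≥96.4).
C: dominated by A (power draw 39≤43, cost 125≤256, accuracy 99.4≥95.5).
D: not dominated.
E: not dominated (best cost).
F: not dominated.
G: dominated by A (power draw 39≤106, cost 125≤206, accuracy 99.4≥81.7).
H: dominated by E (power draw 86≤88, cost 37≤90, accuracy 88.6≥85.3).
I: dominated by D (power draw 112≤120, cost 41≤69, accuracy 89.4≥85.3).

A, D, E, F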